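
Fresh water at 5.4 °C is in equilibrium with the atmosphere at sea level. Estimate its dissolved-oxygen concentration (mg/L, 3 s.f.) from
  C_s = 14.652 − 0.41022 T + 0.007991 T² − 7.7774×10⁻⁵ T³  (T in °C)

C_s ≈ 12.7 mg/L

C_s = 14.652 − 0.41022×5.4 + 0.007991×5.4² − 7.7774×10⁻⁵×5.4³ = 12.66 mg/L.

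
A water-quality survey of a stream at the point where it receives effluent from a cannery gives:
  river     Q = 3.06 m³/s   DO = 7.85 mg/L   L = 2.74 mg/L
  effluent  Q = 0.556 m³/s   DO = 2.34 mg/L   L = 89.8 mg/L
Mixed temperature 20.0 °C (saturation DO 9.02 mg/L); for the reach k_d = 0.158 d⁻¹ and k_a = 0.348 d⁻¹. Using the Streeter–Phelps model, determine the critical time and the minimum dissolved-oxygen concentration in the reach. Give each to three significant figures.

t_c ≈ 3.30 d; minimum DO ≈ 4.67 mg/L

Mixed DO = (3.06×7.85 + 0.556×2.34)/(3.06+0.556) = 25.32/3.616 = 7.003 mg/L.
Mixed L₀ = (3.06×2.74 + 0.556×89.8)/(3.616) = 58.31/3.616 = 16.13 mg/L.
Initial deficit D₀ = C_s − DO₀ = 9.02 − 7.003 = 2.017 mg/L.
t_c = (1/0.1900) ln[(0.348/0.158)(1 − 2.017×0.1900/(0.158×16.13))] = 5.263 × ln(1.871) = 3.298 d.
D_c = (0.158/0.348) × 16.13 × e^(−0.158×3.298) = 0.4540 × 16.13 × 0.5939 = 4.348 mg/L.
Minimum DO = 9.02 − 4.348 = 4.672 mg/L.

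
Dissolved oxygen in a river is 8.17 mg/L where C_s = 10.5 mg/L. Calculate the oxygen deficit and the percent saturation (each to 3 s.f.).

D ≈ 2.33 mg/L; 77.8 % saturation

D = C_s − C = 10.5 − 8.17 = 2.33 mg/L.
% saturation = 8.17/10.5 × 100 = 77.8 %.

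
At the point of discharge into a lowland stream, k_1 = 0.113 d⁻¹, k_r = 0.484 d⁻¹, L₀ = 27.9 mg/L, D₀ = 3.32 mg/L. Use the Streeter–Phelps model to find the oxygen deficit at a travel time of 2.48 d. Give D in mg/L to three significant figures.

D ≈ 4.86 mg/L

k_1 L₀/(k_r−k_1) = 0.113×27.9/(0.484−0.113) = 3.153/0.3710 = 8.498 mg/L.
e^(−k_1 t) = e^(−0.113×2.480) = 0.7556; e^(−k_r t) = e^(−0.484×2.480) = 0.3011.
D = 8.498 × (0.7556 − 0.3011) + 3.32 × 0.3011 = 3.862 + 0.9996 = 4.862 mg/L.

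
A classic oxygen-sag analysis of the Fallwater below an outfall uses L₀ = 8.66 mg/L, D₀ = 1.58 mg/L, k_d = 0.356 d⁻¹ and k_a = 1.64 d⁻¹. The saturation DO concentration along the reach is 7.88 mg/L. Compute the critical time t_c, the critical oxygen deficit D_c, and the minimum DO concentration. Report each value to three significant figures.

t_c ≈ 0.354 d; D_c ≈ 1.66 mg/L; min DO ≈ 6.22 mg/L

t_c = [1/(k_a−k_d)] ln[(k_a/k_d)(1 − D₀(k_a−k_d)/(k_d L₀))]
= [1/(1.64−0.356)] ln[(1.64/0.356)(1 − 1.58×1.284/(0.356×8.66))]
= (1/1.284) ln[4.607 × 0.3420] = 0.7788 × ln(1.575) = 0.7788 × 0.4545 = 0.3539 d.
L(t_c) = L₀ e^(−k_d t_c) = 8.66 × 0.8816 = 7.635 mg/L, and at the critical point k_a D_c = k_d L, so D_c = (0.356/1.64) × 7.635 = 1.657 mg/L.
Minimum DO = C_s − D_c = 7.88 − 1.657 = 6.223 mg/L.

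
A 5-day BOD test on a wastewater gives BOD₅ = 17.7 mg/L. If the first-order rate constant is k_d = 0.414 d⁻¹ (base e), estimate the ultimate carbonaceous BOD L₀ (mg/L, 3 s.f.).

BOD₅ = L₀(1 − e^(−5k_d)) ⇒ L₀ = BOD₅ / (1 − e^(−5×0.414))
= 17.7 / (1 − 0.1262) = 17.7 / 0.8738 = 20.26 mg/L.

L₀ ≈ 20.3 mg/L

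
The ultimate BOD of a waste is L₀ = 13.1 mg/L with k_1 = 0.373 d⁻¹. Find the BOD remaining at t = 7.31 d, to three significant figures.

L ≈ 0.857 mg/L

L_t = L₀ e^(−k_1 t) = 13.1 × e^(−0.373×7.31) = 13.1 × 0.06544 = 0.8573 mg/L.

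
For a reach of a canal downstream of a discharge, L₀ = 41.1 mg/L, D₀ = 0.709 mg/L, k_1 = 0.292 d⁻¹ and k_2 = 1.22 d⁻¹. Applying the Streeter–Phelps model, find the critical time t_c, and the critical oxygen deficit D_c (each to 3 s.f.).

t_c ≈ 1.48 d; D_c ≈ 6.39 mg/L

With k_2/k_1 = 4.178 and 1 − D₀(k_2−k_1)/(k_1 L₀) = 0.9452,
t_c = ln(4.178 × 0.9452) / (1.22 − 0.292) = ln(3.949) / 0.9280 = 1.373/0.9280 = 1.480 d.
L(t_c) = L₀ e^(−k_1 t_c) = 41.1 × 0.6491 = 26.68 mg/L, and at the critical point k_2 D_c = k_1 L, so D_c = (0.292/1.22) × 26.68 = 6.385 mg/L.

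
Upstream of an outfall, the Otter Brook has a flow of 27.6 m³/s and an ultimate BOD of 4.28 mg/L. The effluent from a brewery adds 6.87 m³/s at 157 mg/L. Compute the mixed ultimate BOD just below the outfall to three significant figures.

Flow-weighted mixing: C = (Q_r C_r + Q_w C_w)/(Q_r + Q_w)
= (27.6×4.28 + 6.87×157)/(27.6 + 6.87) = 1197/34.47 = 34.72 mg/L.

34.7 mg/L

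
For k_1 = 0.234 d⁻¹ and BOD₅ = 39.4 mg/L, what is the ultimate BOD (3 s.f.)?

BOD₅ = L₀(1 − e^(−5k_1)) ⇒ L₀ = BOD₅ / (1 − e^(−5×0.234))
= 39.4 / (1 − 0.3104) = 39.4 / 0.6896 = 57.13 mg/L.

L₀ ≈ 57.1 mg/L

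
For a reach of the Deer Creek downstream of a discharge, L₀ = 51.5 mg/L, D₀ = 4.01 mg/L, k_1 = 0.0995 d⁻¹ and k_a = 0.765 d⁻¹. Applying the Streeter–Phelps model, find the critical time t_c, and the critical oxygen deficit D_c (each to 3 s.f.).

t_c ≈ 1.96 d; D_c ≈ 5.51 mg/L

At the critical point dD/dt = 0, so k_1 L₀ e^(−k_1 t) = k_a D. Substituting D(t) from the Streeter–Phelps equation and solving for t gives
t_c = ln[(k_a/k_1)(1 − D₀(k_a−k_1)/(k_1 L₀))] / (k_a−k_1).
Here k_a−k_1 = 0.6655 d⁻¹ and 1 − D₀(k_a−k_1)/(k_1 L₀) = 1 − 4.01×0.6655/(0.0995×51.5) = 0.4792, so
t_c = ln(7.688 × 0.4792) / 0.6655 = 1.304 / 0.6655 = 1.960 d.
L(t_c) = L₀ e^(−k_1 t_c) = 51.5 × 0.8229 = 42.38 mg/L, and at the critical point k_a D_c = k_1 L, so D_c = (0.0995/0.765) × 42.38 = 5.512 mg/L.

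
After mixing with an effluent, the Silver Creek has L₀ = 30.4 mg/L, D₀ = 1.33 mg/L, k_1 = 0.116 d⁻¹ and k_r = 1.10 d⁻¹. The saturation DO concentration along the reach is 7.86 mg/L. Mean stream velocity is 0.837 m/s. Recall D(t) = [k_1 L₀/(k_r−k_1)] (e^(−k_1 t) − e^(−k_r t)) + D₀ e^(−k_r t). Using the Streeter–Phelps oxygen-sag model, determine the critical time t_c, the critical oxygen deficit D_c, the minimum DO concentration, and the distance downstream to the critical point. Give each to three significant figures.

t_c ≈ 1.81 d; D_c ≈ 2.60 mg/L; min DO ≈ 5.26 mg/L; x_c ≈ 131 km

With k_r/k_1 = 9.483 and 1 − D₀(k_r−k_1)/(k_1 L₀) = 0.6289,
t_c = ln(9.483 × 0.6289) / (1.10 − 0.116) = ln(5.964) / 0.9840 = 1.786/0.9840 = 1.815 d.
L(t_c) = L₀ e^(−k_1 t_c) = 30.4 × 0.8102 = 24.63 mg/L, and at the critical point k_r D_c = k_1 L, so D_c = (0.116/1.10) × 24.63 = 2.597 mg/L.
Minimum DO = C_s − D_c = 7.86 − 2.597 = 5.263 mg/L.
x_c = v t_c = 0.837 m/s × 1.815 d × 86400 s/d = 131200 m ≈ 131 km.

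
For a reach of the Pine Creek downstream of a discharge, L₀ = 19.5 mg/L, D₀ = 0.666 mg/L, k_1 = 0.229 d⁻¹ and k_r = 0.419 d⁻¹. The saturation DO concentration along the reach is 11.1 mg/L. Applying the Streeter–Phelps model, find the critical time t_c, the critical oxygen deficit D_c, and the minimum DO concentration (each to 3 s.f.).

t_c ≈ 3.03 d; D_c ≈ 5.33 mg/L; min DO ≈ 5.77 mg/L

With k_r/k_1 = 1.830 and 1 − D₀(k_r−k_1)/(k_1 L₀) = 0.9717,
t_c = ln(1.830 × 0.9717) / (0.419 − 0.229) = ln(1.778) / 0.1900 = 0.5754/0.1900 = 3.028 d.
D_c = (k_1/k_r) L₀ e^(−k_1 t_c) = (0.229/0.419) × 19.5 × e^(−0.229×3.028) = 0.5465 × 19.5 × 0.4998 = 5.327 mg/L.
Minimum DO = C_s − D_c = 11.1 − 5.327 = 5.773 mg/L.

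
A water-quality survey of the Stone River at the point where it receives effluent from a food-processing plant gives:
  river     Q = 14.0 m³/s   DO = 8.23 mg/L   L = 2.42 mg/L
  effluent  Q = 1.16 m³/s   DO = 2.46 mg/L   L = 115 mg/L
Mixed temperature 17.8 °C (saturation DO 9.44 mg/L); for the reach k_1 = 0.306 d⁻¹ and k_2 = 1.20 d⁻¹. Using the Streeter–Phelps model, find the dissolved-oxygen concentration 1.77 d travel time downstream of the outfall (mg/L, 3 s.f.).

Mixed DO = (14.0×8.23 + 1.16×2.46)/(14.0+1.16) = 118.1/15.16 = 7.788 mg/L.
Mixed L₀ = (14.0×2.42 + 1.16×115)/(15.16) = 167.3/15.16 = 11.03 mg/L.
Initial deficit D₀ = C_s − DO₀ = 9.44 − 7.788 = 1.652 mg/L.
D(1.77) = [0.306×11.03/(1.20−0.306)](e^(−0.306×1.77) − e^(−1.20×1.77)) + 1.652 e^(−1.20×1.77)
= 3.777 × (0.5818 − 0.1196) + 1.652 × 0.1196 = 1.943 mg/L.
DO = 9.44 − 1.943 = 7.497 mg/L.

DO ≈ 7.50 mg/L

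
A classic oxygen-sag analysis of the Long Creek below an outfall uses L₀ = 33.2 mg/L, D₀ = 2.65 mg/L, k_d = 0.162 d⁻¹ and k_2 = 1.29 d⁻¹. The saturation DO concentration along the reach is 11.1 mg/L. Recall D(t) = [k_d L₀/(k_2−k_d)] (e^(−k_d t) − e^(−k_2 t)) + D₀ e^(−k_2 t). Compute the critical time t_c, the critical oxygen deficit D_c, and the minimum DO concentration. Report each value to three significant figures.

t_c ≈ 1.12 d; D_c ≈ 3.48 mg/L; min DO ≈ 7.62 mg/L

t_c = [1/(k_2−k_d)] ln[(k_2/k_d)(1 − D₀(k_2−k_d)/(k_d L₀))]
= [1/(1.29−0.162)] ln[(1.29/0.162)(1 − 2.65×1.128/(0.162×33.2))]
= (1/1.128) ln[7.963 × 0.4442] = 0.8865 × ln(3.537) = 0.8865 × 1.263 = 1.120 d.
L(t_c) = L₀ e^(−k_d t_c) = 33.2 × 0.8341 = 27.69 mg/L, and at the critical point k_2 D_c = k_d L, so D_c = (0.162/1.29) × 27.69 = 3.477 mg/L.
Minimum DO = C_s − D_c = 11.1 − 3.477 = 7.623 mg/L.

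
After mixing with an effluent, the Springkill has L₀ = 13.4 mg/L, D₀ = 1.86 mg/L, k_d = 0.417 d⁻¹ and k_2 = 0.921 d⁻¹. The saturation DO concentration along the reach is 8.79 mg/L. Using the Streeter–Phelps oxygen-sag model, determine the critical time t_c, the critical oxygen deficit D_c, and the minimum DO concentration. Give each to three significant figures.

t_c ≈ 1.21 d; D_c ≈ 3.67 mg/L; min DO ≈ 5.12 mg/L

With k_2/k_d = 2.209 and 1 − D₀(k_2−k_d)/(k_d L₀) = 0.8322,
t_c = ln(2.209 × 0.8322) / (0.921 − 0.417) = ln(1.838) / 0.5040 = 0.6087/0.5040 = 1.208 d.
D_c = (k_d/k_2) L₀ e^(−k_d t_c) = (0.417/0.921) × 13.4 × e^(−0.417×1.208) = 0.4528 × 13.4 × 0.6043 = 3.666 mg/L.
Minimum DO = C_s − D_c = 8.79 − 3.666 = 5.124 mg/L.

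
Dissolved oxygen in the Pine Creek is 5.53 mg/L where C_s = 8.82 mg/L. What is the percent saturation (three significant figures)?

62.7 % saturation

% saturation = C/C_s × 100 = 5.53/8.82 × 100 = 62.7 %.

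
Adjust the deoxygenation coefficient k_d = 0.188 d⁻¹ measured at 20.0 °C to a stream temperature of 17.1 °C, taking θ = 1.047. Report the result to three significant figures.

k_d ≈ 0.165 d⁻¹

k_d(T₂) = k_d(T₁) · θ^(T₂−T₁) = 0.188 × 1.047^(17.1−20.0)
= 0.188 × 1.047^-2.90 = 0.188 × 0.8753 = 0.1646 d⁻¹.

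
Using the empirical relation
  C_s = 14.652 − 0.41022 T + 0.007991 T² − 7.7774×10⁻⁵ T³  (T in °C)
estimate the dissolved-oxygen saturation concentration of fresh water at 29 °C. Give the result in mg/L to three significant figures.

C_s ≈ 7.58 mg/L

C_s = 14.652 − 0.41022×29 + 0.007991×29² − 7.7774×10⁻⁵×29³ = 7.579 mg/L.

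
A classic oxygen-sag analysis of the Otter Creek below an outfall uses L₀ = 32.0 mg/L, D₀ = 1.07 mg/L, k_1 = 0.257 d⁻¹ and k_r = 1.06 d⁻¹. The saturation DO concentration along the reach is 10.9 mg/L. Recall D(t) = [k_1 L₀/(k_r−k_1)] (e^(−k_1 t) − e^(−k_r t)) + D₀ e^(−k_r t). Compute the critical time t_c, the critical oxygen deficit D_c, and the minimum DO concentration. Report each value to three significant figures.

t_c ≈ 1.63 d; D_c ≈ 5.11 mg/L; min DO ≈ 5.79 mg/L

With k_r/k_1 = 4.125 and 1 − D₀(k_r−k_1)/(k_1 L₀) = 0.8955,
t_c = ln(4.125 × 0.8955) / (1.06 − 0.257) = ln(3.694) / 0.8030 = 1.307/0.8030 = 1.627 d.
D_c = (k_1/k_r) L₀ e^(−k_1 t_c) = (0.257/1.06) × 32.0 × e^(−0.257×1.627) = 0.2425 × 32.0 × 0.6582 = 5.107 mg/L.
Minimum DO = C_s − D_c = 10.9 − 5.107 = 5.793 mg/L.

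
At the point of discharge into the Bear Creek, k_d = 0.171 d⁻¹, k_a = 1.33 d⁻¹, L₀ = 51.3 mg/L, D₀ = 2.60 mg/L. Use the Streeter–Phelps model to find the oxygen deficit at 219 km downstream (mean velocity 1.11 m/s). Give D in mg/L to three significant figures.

D ≈ 4.88 mg/L

Travel time t = x/v = 219 km / (1.11 m/s) = 219000 m / 1.11 m/s = 197300 s = 2.284 d.
k_d L₀/(k_a−k_d) = 0.171×51.3/(1.33−0.171) = 8.772/1.159 = 7.569 mg/L.
e^(−k_d t) = e^(−0.171×2.284) = 0.6767; e^(−k_a t) = e^(−1.33×2.284) = 0.04797.
D = 7.569 × (0.6767 − 0.04797) + 2.60 × 0.04797 = 4.759 + 0.1247 = 4.884 mg/L.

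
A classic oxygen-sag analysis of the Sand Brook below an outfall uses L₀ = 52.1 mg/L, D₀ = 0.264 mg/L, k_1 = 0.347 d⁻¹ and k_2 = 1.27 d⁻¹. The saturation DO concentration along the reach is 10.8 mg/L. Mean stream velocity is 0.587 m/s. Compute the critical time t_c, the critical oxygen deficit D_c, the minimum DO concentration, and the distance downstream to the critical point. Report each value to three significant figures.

t_c ≈ 1.39 d; D_c ≈ 8.79 mg/L; min DO ≈ 2.01 mg/L; x_c ≈ 70.5 km

t_c = [1/(k_2−k_1)] ln[(k_2/k_1)(1 − D₀(k_2−k_1)/(k_1 L₀))]
= [1/(1.27−0.347)] ln[(1.27/0.347)(1 − 0.264×0.9230/(0.347×52.1))]
= (1/0.9230) ln[3.660 × 0.9865] = 1.083 × ln(3.611) = 1.083 × 1.284 = 1.391 d.
D_c = (k_1/k_2) L₀ e^(−k_1 t_c) = (0.347/1.27) × 52.1 × e^(−0.347×1.391) = 0.2732 × 52.1 × 0.6171 = 8.785 mg/L.
Minimum DO = C_s − D_c = 10.8 − 8.785 = 2.015 mg/L.
x_c = v t_c = 0.587 m/s × 1.391 d × 86400 s/d = 70550 m ≈ 70.5 km.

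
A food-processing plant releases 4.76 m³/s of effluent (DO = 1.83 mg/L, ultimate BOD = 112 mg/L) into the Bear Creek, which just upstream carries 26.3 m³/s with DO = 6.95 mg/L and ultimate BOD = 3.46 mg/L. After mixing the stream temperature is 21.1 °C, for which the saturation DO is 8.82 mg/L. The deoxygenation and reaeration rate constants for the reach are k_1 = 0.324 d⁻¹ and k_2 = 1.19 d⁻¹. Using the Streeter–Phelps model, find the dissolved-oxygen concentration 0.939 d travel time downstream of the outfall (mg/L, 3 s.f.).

Mixed DO = (26.3×6.95 + 4.76×1.83)/(26.3+4.76) = 191.5/31.06 = 6.165 mg/L.
Mixed L₀ = (26.3×3.46 + 4.76×112)/(31.06) = 624.1/31.06 = 20.09 mg/L.
Initial deficit D₀ = C_s − DO₀ = 8.82 − 6.165 = 2.655 mg/L.
D(0.939) = [0.324×20.09/(1.19−0.324)](e^(−0.324×0.939) − e^(−1.19×0.939)) + 2.655 e^(−1.19×0.939)
= 7.518 × (0.7377 − 0.3271) + 2.655 × 0.3271 = 3.955 mg/L.
DO = 8.82 − 3.955 = 4.865 mg/L.

DO ≈ 4.87 mg/L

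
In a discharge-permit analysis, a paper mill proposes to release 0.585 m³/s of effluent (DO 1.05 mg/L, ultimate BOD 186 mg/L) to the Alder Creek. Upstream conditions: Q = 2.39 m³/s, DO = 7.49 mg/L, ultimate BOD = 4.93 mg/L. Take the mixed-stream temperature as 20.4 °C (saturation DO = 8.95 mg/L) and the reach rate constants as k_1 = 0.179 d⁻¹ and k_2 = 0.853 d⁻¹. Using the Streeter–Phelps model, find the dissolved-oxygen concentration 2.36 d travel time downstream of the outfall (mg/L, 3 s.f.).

Mixed DO = (2.39×7.49 + 0.585×1.05)/(2.39+0.585) = 18.52/2.975 = 6.224 mg/L.
Mixed L₀ = (2.39×4.93 + 0.585×186)/(2.975) = 120.6/2.975 = 40.54 mg/L.
Initial deficit D₀ = C_s − DO₀ = 8.95 − 6.224 = 2.726 mg/L.
D(2.36) = [0.179×40.54/(0.853−0.179)](e^(−0.179×2.36) − e^(−0.853×2.36)) + 2.726 e^(−0.853×2.36)
= 10.77 × (0.6554 − 0.1336) + 2.726 × 0.1336 = 5.982 mg/L.
DO = 8.95 − 5.982 = 2.968 mg/L.

DO ≈ 2.97 mg/L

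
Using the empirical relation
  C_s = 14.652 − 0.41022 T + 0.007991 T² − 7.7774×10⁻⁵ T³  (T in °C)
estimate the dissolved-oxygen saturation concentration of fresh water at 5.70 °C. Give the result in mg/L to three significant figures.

C_s = 14.652 − 0.41022×5.70 + 0.007991×5.70² − 7.7774×10⁻⁵×5.70³ = 12.56 mg/L.

C_s ≈ 12.6 mg/L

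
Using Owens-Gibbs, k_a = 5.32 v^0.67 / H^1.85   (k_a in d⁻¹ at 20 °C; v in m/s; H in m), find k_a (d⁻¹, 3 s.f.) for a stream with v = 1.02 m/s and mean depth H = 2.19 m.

k_a = 5.32 × 1.02^0.67 / 2.19^1.85 = 5.32 × 1.013 / 4.264 = 1.264 d⁻¹.

k_a ≈ 1.26 d⁻¹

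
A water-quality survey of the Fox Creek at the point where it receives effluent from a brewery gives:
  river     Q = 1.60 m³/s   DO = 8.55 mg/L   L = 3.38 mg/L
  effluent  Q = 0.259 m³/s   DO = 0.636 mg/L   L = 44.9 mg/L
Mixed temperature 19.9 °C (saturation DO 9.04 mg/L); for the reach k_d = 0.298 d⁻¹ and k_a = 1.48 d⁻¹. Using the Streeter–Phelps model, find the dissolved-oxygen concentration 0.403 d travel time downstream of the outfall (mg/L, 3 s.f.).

Mixed DO = (1.60×8.55 + 0.259×0.636)/(1.60+0.259) = 13.84/1.859 = 7.447 mg/L.
Mixed L₀ = (1.60×3.38 + 0.259×44.9)/(1.859) = 17.04/1.859 = 9.165 mg/L.
Initial deficit D₀ = C_s − DO₀ = 9.04 − 7.447 = 1.593 mg/L.
D(0.403) = [0.298×9.165/(1.48−0.298)](e^(−0.298×0.403) − e^(−1.48×0.403)) + 1.593 e^(−1.48×0.403)
= 2.311 × (0.8868 − 0.5508) + 1.593 × 0.5508 = 1.654 mg/L.
DO = 9.04 − 1.654 = 7.386 mg/L.

DO ≈ 7.39 mg/L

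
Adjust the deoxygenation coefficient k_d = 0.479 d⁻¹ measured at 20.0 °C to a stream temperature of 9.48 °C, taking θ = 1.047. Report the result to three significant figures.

k_d(T₂) = k_d(T₁) · θ^(T₂−T₁) = 0.479 × 1.047^(9.48−20.0)
= 0.479 × 1.047^-10.5 = 0.479 × 0.6168 = 0.2955 d⁻¹.

k_d ≈ 0.295 d⁻¹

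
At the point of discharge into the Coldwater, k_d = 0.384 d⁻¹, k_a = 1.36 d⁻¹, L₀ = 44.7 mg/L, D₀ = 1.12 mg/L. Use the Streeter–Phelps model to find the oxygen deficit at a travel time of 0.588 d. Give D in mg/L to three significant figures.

k_d L₀/(k_a−k_d) = 0.384×44.7/(1.36−0.384) = 17.16/0.9760 = 17.59 mg/L.
e^(−k_d t) = e^(−0.384×0.5880) = 0.7979; e^(−k_a t) = e^(−1.36×0.5880) = 0.4495.
D = 17.59 × (0.7979 − 0.4495) + 1.12 × 0.4495 = 6.127 + 0.5034 = 6.631 mg/L.

D ≈ 6.63 mg/L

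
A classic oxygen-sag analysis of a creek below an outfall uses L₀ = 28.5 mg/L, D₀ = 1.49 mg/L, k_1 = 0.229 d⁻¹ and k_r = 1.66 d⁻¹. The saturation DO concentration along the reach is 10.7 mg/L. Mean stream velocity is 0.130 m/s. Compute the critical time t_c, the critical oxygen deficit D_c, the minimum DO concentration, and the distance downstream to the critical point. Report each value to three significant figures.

At the critical point dD/dt = 0, so k_1 L₀ e^(−k_1 t) = k_r D. Substituting D(t) from the Streeter–Phelps equation and solving for t gives
t_c = ln[(k_r/k_1)(1 − D₀(k_r−k_1)/(k_1 L₀))] / (k_r−k_1).
Here k_r−k_1 = 1.431 d⁻¹ and 1 − D₀(k_r−k_1)/(k_1 L₀) = 1 − 1.49×1.431/(0.229×28.5) = 0.6733, so
t_c = ln(7.249 × 0.6733) / 1.431 = 1.585 / 1.431 = 1.108 d.
L(t_c) = L₀ e^(−k_1 t_c) = 28.5 × 0.7759 = 22.11 mg/L, and at the critical point k_r D_c = k_1 L, so D_c = (0.229/1.66) × 22.11 = 3.051 mg/L.
Minimum DO = C_s − D_c = 10.7 − 3.051 = 7.649 mg/L.
x_c = v t_c = 0.130 m/s × 1.108 d × 86400 s/d = 12440 m ≈ 12.4 km.

t_c ≈ 1.11 d; D_c ≈ 3.05 mg/L; min DO ≈ 7.65 mg/L; x_c ≈ 12.4 km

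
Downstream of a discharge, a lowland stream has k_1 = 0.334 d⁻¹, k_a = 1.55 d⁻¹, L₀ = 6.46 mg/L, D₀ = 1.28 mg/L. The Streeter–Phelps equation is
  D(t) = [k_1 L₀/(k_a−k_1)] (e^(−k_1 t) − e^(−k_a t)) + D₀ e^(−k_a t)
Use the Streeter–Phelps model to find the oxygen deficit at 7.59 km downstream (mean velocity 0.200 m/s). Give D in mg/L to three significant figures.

D ≈ 1.28 mg/L

Travel time t = x/v = 7.59 km / (0.200 m/s) = 7590 m / 0.200 m/s = 37950 s = 0.4392 d.
k_1 L₀/(k_a−k_1) = 0.334×6.46/(1.55−0.334) = 2.158/1.216 = 1.774 mg/L.
e^(−k_1 t) = e^(−0.334×0.4392) = 0.8635; e^(−k_a t) = e^(−1.55×0.4392) = 0.5062.
D = 1.774 × (0.8635 − 0.5062) + 1.28 × 0.5062 = 0.6341 + 0.6479 = 1.282 mg/L.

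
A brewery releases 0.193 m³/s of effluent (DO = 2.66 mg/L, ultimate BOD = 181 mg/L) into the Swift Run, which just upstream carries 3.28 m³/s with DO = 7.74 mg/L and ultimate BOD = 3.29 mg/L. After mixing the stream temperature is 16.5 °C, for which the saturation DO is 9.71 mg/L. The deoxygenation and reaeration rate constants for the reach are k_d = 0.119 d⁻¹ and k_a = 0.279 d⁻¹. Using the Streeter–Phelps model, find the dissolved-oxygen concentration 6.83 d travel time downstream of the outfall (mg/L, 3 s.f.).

DO ≈ 6.49 mg/L

Mixed DO = (3.28×7.74 + 0.193×2.66)/(3.28+0.193) = 25.90/3.473 = 7.458 mg/L.
Mixed L₀ = (3.28×3.29 + 0.193×181)/(3.473) = 45.72/3.473 = 13.17 mg/L.
Initial deficit D₀ = C_s − DO₀ = 9.71 − 7.458 = 2.252 mg/L.
D(6.83) = [0.119×13.17/(0.279−0.119)](e^(−0.119×6.83) − e^(−0.279×6.83)) + 2.252 e^(−0.279×6.83)
= 9.792 × (0.4436 − 0.1487) + 2.252 × 0.1487 = 3.223 mg/L.
DO = 9.71 − 3.223 = 6.487 mg/L.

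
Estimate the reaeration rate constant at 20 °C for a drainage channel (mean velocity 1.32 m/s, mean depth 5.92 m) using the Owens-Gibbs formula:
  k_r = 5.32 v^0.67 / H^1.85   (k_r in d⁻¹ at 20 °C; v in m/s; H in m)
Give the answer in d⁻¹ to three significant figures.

k_r = 5.32 × 1.32^0.67 / 5.92^1.85 = 5.32 × 1.204 / 26.84 = 0.2387 d⁻¹.

k_r ≈ 0.239 d⁻¹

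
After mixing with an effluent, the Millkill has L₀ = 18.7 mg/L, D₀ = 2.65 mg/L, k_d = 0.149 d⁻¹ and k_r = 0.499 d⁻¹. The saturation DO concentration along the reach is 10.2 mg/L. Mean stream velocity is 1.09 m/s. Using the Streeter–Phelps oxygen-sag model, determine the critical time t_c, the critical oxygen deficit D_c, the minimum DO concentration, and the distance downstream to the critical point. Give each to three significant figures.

t_c ≈ 2.30 d; D_c ≈ 3.97 mg/L; min DO ≈ 6.23 mg/L; x_c ≈ 216 km

t_c = [1/(k_r−k_d)] ln[(k_r/k_d)(1 − D₀(k_r−k_d)/(k_d L₀))]
= [1/(0.499−0.149)] ln[(0.499/0.149)(1 − 2.65×0.3500/(0.149×18.7))]
= (1/0.3500) ln[3.349 × 0.6671] = 2.857 × ln(2.234) = 2.857 × 0.8039 = 2.297 d.
D_c = (k_d/k_r) L₀ e^(−k_d t_c) = (0.149/0.499) × 18.7 × e^(−0.149×2.297) = 0.2986 × 18.7 × 0.7102 = 3.966 mg/L.
Minimum DO = C_s − D_c = 10.2 − 3.966 = 6.234 mg/L.
x_c = v t_c = 1.09 m/s × 2.297 d × 86400 s/d = 216300 m ≈ 216 km.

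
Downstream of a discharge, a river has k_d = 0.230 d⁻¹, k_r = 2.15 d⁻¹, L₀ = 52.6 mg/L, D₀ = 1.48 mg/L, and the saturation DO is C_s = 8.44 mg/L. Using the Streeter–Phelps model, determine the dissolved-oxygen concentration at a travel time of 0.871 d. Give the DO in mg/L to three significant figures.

k_d L₀/(k_r−k_d) = 0.230×52.6/(2.15−0.230) = 12.10/1.920 = 6.301 mg/L.
e^(−k_d t) = e^(−0.230×0.8710) = 0.8185; e^(−k_r t) = e^(−2.15×0.8710) = 0.1537.
D = 6.301 × (0.8185 − 0.1537) + 1.48 × 0.1537 = 4.189 + 0.2275 = 4.416 mg/L.
DO = C_s − D = 8.44 − 4.416 = 4.024 mg/L.

DO ≈ 4.02 mg/L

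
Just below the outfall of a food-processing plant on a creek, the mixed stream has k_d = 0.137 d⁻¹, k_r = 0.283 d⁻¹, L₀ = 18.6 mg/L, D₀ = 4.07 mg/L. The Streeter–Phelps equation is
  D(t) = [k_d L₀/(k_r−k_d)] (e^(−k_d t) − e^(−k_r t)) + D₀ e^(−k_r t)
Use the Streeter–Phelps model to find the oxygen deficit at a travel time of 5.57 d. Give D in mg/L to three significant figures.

D ≈ 5.37 mg/L

k_d L₀/(k_r−k_d) = 0.137×18.6/(0.283−0.137) = 2.548/0.1460 = 17.45 mg/L.
e^(−k_d t) = e^(−0.137×5.570) = 0.4662; e^(−k_r t) = e^(−0.283×5.570) = 0.2067.
D = 17.45 × (0.4662 − 0.2067) + 4.07 × 0.2067 = 4.529 + 0.8414 = 5.370 mg/L.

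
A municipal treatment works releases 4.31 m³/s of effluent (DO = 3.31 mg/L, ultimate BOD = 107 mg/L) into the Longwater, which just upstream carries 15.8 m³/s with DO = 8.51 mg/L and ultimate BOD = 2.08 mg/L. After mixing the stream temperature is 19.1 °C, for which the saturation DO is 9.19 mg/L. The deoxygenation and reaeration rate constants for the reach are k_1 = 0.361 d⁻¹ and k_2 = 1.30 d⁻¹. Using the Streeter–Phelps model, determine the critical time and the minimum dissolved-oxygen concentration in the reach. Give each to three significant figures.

t_c ≈ 1.14 d; minimum DO ≈ 4.67 mg/L

Mixed DO = (15.8×8.51 + 4.31×3.31)/(15.8+4.31) = 148.7/20.11 = 7.396 mg/L.
Mixed L₀ = (15.8×2.08 + 4.31×107)/(20.11) = 494.0/20.11 = 24.57 mg/L.
Initial deficit D₀ = C_s − DO₀ = 9.19 − 7.396 = 1.794 mg/L.
t_c = (1/0.9390) ln[(1.30/0.361)(1 − 1.794×0.9390/(0.361×24.57))] = 1.065 × ln(2.917) = 1.140 d.
D_c = (0.361/1.30) × 24.57 × e^(−0.361×1.140) = 0.2777 × 24.57 × 0.6626 = 4.520 mg/L.
Minimum DO = 9.19 − 4.520 = 4.670 mg/L.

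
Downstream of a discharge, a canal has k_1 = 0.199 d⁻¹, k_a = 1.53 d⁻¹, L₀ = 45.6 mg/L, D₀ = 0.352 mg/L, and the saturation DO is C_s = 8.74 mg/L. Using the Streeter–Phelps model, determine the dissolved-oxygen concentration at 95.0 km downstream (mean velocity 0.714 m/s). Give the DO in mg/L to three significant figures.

Travel time t = x/v = 95.0 km / (0.714 m/s) = 95000 m / 0.714 m/s = 133100 s = 1.540 d.
k_1 L₀/(k_a−k_1) = 0.199×45.6/(1.53−0.199) = 9.074/1.331 = 6.818 mg/L.
e^(−k_1 t) = e^(−0.199×1.540) = 0.7361; e^(−k_a t) = e^(−1.53×1.540) = 0.09478.
D = 6.818 × (0.7361 − 0.09478) + 0.352 × 0.09478 = 4.372 + 0.03336 = 4.405 mg/L.
DO = C_s − D = 8.74 − 4.405 = 4.335 mg/L.

DO ≈ 4.33 mg/L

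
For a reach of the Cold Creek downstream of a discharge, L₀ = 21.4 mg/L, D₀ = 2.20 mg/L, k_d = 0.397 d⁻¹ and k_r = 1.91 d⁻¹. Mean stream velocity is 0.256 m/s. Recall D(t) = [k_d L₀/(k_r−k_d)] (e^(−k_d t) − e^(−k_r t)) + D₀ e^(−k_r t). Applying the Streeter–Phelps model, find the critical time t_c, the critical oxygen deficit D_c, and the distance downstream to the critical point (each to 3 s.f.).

t_c ≈ 0.710 d; D_c ≈ 3.36 mg/L; x_c ≈ 15.7 km

With k_r/k_d = 4.811 and 1 − D₀(k_r−k_d)/(k_d L₀) = 0.6082,
t_c = ln(4.811 × 0.6082) / (1.91 − 0.397) = ln(2.926) / 1.513 = 1.074/1.513 = 0.7096 d.
D_c = (k_d/k_r) L₀ e^(−k_d t_c) = (0.397/1.91) × 21.4 × e^(−0.397×0.7096) = 0.2079 × 21.4 × 0.7545 = 3.356 mg/L.
x_c = v t_c = 0.256 m/s × 0.7096 d × 86400 s/d = 15700 m ≈ 15.7 km.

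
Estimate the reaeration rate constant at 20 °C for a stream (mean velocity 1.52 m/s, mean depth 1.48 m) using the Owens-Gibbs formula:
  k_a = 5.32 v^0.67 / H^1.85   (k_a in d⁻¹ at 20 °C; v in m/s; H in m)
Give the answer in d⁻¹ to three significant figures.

k_a = 5.32 × 1.52^0.67 / 1.48^1.85 = 5.32 × 1.324 / 2.065 = 3.410 d⁻¹.

k_a ≈ 3.41 d⁻¹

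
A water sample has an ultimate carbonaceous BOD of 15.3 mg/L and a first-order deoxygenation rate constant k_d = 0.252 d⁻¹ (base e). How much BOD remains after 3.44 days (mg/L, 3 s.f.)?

L ≈ 6.43 mg/L

L_t = L₀ e^(−k_d t) = 15.3 × e^(−0.252×3.44) = 15.3 × 0.4203 = 6.430 mg/L.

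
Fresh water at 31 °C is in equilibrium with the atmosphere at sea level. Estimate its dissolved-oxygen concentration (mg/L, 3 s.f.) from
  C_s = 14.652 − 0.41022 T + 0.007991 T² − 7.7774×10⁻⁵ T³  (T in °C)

C_s = 14.652 − 0.41022×31 + 0.007991×31² − 7.7774×10⁻⁵×31³ = 7.298 mg/L.

C_s ≈ 7.30 mg/L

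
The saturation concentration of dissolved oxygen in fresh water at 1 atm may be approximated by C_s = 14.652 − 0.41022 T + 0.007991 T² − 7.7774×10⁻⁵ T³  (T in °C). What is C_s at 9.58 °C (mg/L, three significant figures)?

C_s ≈ 11.4 mg/L

C_s = 14.652 − 0.41022×9.58 + 0.007991×9.58² − 7.7774×10⁻⁵×9.58³ = 11.39 mg/L.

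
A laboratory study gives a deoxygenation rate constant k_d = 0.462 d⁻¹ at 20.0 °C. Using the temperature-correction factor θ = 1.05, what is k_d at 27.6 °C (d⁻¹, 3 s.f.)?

k_d(T₂) = k_d(T₁) · θ^(T₂−T₁) = 0.462 × 1.05^(27.6−20.0)
= 0.462 × 1.05^7.60 = 0.462 × 1.449 = 0.6694 d⁻¹.

k_d ≈ 0.669 d⁻¹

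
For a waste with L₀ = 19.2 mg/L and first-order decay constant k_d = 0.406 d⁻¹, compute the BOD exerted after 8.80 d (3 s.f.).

y_t = L₀(1 − e^(−k_d t)) = 19.2 × (1 − e^(−0.406×8.80))
= 19.2 × (1 − 0.02808) = 19.2 × 0.9719 = 18.66 mg/L.

y ≈ 18.7 mg/L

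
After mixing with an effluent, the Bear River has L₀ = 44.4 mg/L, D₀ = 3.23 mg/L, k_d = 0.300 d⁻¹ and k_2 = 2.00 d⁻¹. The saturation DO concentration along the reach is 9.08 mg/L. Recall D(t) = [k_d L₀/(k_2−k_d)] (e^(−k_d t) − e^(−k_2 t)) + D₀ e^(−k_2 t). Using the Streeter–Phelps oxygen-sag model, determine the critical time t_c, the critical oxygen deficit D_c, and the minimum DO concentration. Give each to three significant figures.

t_c ≈ 0.803 d; D_c ≈ 5.23 mg/L; min DO ≈ 3.85 mg/L

At the critical point dD/dt = 0, so k_d L₀ e^(−k_d t) = k_2 D. Substituting D(t) from the Streeter–Phelps equation and solving for t gives
t_c = ln[(k_2/k_d)(1 − D₀(k_2−k_d)/(k_d L₀))] / (k_2−k_d).
Here k_2−k_d = 1.700 d⁻¹ and 1 − D₀(k_2−k_d)/(k_d L₀) = 1 − 3.23×1.700/(0.300×44.4) = 0.5878, so
t_c = ln(6.667 × 0.5878) / 1.700 = 1.366 / 1.700 = 0.8033 d.
D_c = (k_d/k_2) L₀ e^(−k_d t_c) = (0.300/2.00) × 44.4 × e^(−0.300×0.8033) = 0.1500 × 44.4 × 0.7858 = 5.234 mg/L.
Minimum DO = C_s − D_c = 9.08 − 5.234 = 3.846 mg/L.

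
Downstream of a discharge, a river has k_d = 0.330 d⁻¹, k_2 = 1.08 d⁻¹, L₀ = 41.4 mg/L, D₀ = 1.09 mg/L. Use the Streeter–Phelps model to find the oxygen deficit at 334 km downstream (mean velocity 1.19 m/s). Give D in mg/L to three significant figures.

Travel time t = x/v = 334 km / (1.19 m/s) = 334000 m / 1.19 m/s = 280700 s = 3.249 d.
k_d L₀/(k_2−k_d) = 0.330×41.4/(1.08−0.330) = 13.66/0.7500 = 18.22 mg/L.
e^(−k_d t) = e^(−0.330×3.249) = 0.3423; e^(−k_2 t) = e^(−1.08×3.249) = 0.02994.
D = 18.22 × (0.3423 − 0.02994) + 1.09 × 0.02994 = 5.690 + 0.03264 = 5.723 mg/L.

D ≈ 5.72 mg/L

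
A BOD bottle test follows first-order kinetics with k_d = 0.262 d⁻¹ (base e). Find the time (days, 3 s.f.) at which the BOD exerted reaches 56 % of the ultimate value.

t ≈ 3.13 d

y/L₀ = 1 − e^(−k_d t) = 0.56 ⇒ e^(−k_d t) = 0.440
t = −ln(0.440) / 0.262 = 0.8210 / 0.262 = 3.134 d.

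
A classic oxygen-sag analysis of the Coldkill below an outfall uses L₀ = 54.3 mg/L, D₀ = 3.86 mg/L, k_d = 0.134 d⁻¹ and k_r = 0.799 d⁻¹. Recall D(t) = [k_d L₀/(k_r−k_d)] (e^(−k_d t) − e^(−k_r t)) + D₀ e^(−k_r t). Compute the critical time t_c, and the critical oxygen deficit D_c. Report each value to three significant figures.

t_c ≈ 2.03 d; D_c ≈ 6.94 mg/L

At the critical point dD/dt = 0, so k_d L₀ e^(−k_d t) = k_r D. Substituting D(t) from the Streeter–Phelps equation and solving for t gives
t_c = ln[(k_r/k_d)(1 − D₀(k_r−k_d)/(k_d L₀))] / (k_r−k_d).
Here k_r−k_d = 0.6650 d⁻¹ and 1 − D₀(k_r−k_d)/(k_d L₀) = 1 − 3.86×0.6650/(0.134×54.3) = 0.6472, so
t_c = ln(5.963 × 0.6472) / 0.6650 = 1.350 / 0.6650 = 2.031 d.
D_c = (k_d/k_r) L₀ e^(−k_d t_c) = (0.134/0.799) × 54.3 × e^(−0.134×2.031) = 0.1677 × 54.3 × 0.7618 = 6.937 mg/L.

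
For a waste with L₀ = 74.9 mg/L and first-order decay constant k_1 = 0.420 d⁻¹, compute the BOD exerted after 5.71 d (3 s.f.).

y ≈ 68.1 mg/L

y_t = L₀(1 − e^(−k_1 t)) = 74.9 × (1 − e^(−0.420×5.71))
= 74.9 × (1 − 0.09088) = 74.9 × 0.9091 = 68.09 mg/L.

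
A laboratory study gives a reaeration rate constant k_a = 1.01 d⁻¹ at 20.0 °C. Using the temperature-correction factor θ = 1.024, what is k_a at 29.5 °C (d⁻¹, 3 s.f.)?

k_a(T₂) = k_a(T₁) · θ^(T₂−T₁) = 1.01 × 1.024^(29.5−20.0)
= 1.01 × 1.024^9.50 = 1.01 × 1.253 = 1.265 d⁻¹.

k_a ≈ 1.27 d⁻¹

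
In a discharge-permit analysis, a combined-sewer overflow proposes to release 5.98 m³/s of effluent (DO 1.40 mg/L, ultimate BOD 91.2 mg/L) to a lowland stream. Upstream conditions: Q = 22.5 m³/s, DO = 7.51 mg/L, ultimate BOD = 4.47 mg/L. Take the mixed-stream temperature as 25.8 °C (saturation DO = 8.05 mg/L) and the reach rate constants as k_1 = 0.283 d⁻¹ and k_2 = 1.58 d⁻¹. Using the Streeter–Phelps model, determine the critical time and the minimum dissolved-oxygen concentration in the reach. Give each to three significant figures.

Mixed DO = (22.5×7.51 + 5.98×1.40)/(22.5+5.98) = 177.3/28.48 = 6.227 mg/L.
Mixed L₀ = (22.5×4.47 + 5.98×91.2)/(28.48) = 646.0/28.48 = 22.68 mg/L.
Initial deficit D₀ = C_s − DO₀ = 8.05 − 6.227 = 1.823 mg/L.
t_c = (1/1.297) ln[(1.58/0.283)(1 − 1.823×1.297/(0.283×22.68))] = 0.7710 × ln(3.527) = 0.9717 d.
D_c = (0.283/1.58) × 22.68 × e^(−0.283×0.9717) = 0.1791 × 22.68 × 0.7596 = 3.086 mg/L.
Minimum DO = 8.05 − 3.086 = 4.964 mg/L.

t_c ≈ 0.972 d; minimum DO ≈ 4.96 mg/L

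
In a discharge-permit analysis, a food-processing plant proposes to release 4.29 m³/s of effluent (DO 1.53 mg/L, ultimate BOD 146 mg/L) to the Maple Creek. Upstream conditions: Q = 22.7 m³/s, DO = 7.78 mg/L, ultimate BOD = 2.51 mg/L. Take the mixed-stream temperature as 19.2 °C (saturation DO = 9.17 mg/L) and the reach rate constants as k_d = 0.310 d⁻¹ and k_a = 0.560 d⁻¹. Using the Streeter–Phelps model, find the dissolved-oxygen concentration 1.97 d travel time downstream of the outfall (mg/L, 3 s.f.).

Mixed DO = (22.7×7.78 + 4.29×1.53)/(22.7+4.29) = 183.2/26.99 = 6.787 mg/L.
Mixed L₀ = (22.7×2.51 + 4.29×146)/(26.99) = 683.3/26.99 = 25.32 mg/L.
Initial deficit D₀ = C_s − DO₀ = 9.17 − 6.787 = 2.383 mg/L.
D(1.97) = [0.310×25.32/(0.560−0.310)](e^(−0.310×1.97) − e^(−0.560×1.97)) + 2.383 e^(−0.560×1.97)
= 31.39 × (0.5430 − 0.3318) + 2.383 × 0.3318 = 7.420 mg/L.
DO = 9.17 − 7.420 = 1.750 mg/L.

DO ≈ 1.75 mg/L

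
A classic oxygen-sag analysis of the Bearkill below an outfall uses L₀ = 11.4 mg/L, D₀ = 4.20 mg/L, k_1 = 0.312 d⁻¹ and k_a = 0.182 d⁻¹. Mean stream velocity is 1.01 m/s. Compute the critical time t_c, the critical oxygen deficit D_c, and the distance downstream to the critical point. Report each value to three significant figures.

t_c = [1/(k_a−k_1)] ln[(k_a/k_1)(1 − D₀(k_a−k_1)/(k_1 L₀))]
= [1/(0.182−0.312)] ln[(0.182/0.312)(1 − 4.20×-0.1300/(0.312×11.4))]
= (1/-0.1300) ln[0.5833 × 1.154] = -7.692 × ln(0.6729) = -7.692 × -0.3962 = 3.048 d.
L(t_c) = L₀ e^(−k_1 t_c) = 11.4 × 0.3864 = 4.405 mg/L, and at the critical point k_a D_c = k_1 L, so D_c = (0.312/0.182) × 4.405 = 7.552 mg/L.
x_c = v t_c = 1.01 m/s × 3.048 d × 86400 s/d = 265900 m ≈ 266 km.

t_c ≈ 3.05 d; D_c ≈ 7.55 mg/L; x_c ≈ 266 km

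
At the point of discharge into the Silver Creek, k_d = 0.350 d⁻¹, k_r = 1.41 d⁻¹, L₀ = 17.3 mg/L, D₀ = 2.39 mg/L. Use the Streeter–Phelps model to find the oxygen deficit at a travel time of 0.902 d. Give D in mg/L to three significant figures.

k_d L₀/(k_r−k_d) = 0.350×17.3/(1.41−0.350) = 6.055/1.060 = 5.712 mg/L.
e^(−k_d t) = e^(−0.350×0.9020) = 0.7293; e^(−k_r t) = e^(−1.41×0.9020) = 0.2803.
D = 5.712 × (0.7293 − 0.2803) + 2.39 × 0.2803 = 2.565 + 0.6700 = 3.235 mg/L.

D ≈ 3.23 mg/L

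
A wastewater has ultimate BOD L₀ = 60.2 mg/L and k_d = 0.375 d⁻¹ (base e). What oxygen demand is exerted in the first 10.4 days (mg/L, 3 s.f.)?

y ≈ 59.0 mg/L

y_t = L₀(1 − e^(−k_d t)) = 60.2 × (1 − e^(−0.375×10.4))
= 60.2 × (1 − 0.02024) = 60.2 × 0.9798 = 58.98 mg/L.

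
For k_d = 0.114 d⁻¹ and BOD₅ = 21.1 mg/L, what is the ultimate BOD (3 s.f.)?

BOD₅ = L₀(1 − e^(−5k_d)) ⇒ L₀ = BOD₅ / (1 − e^(−5×0.114))
= 21.1 / (1 − 0.5655) = 21.1 / 0.4345 = 48.56 mg/L.

L₀ ≈ 48.6 mg/L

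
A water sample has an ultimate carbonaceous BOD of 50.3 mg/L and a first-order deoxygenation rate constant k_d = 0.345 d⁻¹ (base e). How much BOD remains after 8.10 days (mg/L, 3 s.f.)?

L_t = L₀ e^(−k_d t) = 50.3 × e^(−0.345×8.10) = 50.3 × 0.06115 = 3.076 mg/L.

L ≈ 3.08 mg/L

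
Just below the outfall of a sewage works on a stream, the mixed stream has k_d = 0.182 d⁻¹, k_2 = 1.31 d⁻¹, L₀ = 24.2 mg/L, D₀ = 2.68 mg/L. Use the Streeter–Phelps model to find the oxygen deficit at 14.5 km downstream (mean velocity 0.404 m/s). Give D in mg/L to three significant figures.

Travel time t = x/v = 14.5 km / (0.404 m/s) = 14500 m / 0.404 m/s = 35890 s = 0.4154 d.
k_d L₀/(k_2−k_d) = 0.182×24.2/(1.31−0.182) = 4.404/1.128 = 3.905 mg/L.
e^(−k_d t) = e^(−0.182×0.4154) = 0.9272; e^(−k_2 t) = e^(−1.31×0.4154) = 0.5803.
D = 3.905 × (0.9272 − 0.5803) + 2.68 × 0.5803 = 1.354 + 1.555 = 2.910 mg/L.

D ≈ 2.91 mg/L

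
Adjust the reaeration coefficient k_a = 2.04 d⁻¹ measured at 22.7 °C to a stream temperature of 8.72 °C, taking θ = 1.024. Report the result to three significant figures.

k_a ≈ 1.46 d⁻¹

k_a(T₂) = k_a(T₁) · θ^(T₂−T₁) = 2.04 × 1.024^(8.72−22.7)
= 2.04 × 1.024^-14.0 = 2.04 × 0.7178 = 1.464 d⁻¹.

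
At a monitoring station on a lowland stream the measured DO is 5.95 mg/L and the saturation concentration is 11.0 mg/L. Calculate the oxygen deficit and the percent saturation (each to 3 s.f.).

D ≈ 5.05 mg/L; 54.1 % saturation

D = C_s − C = 11.0 − 5.95 = 5.05 mg/L.
% saturation = 5.95/11.0 × 100 = 54.1 %.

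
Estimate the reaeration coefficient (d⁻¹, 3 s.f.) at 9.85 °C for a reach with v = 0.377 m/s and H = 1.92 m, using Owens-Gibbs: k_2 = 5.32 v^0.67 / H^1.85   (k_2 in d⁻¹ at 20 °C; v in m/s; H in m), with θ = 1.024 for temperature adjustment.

k_2 ≈ 0.651 d⁻¹

k_2(20) = 5.32 × 0.377^0.67 / 1.92^1.85 = 5.32 × 0.5202 / 3.343 = 0.8279 d⁻¹.
k_2(9.85) = 0.8279 × 1.024^(9.85−20) = 0.8279 × 0.7861 = 0.6507 d⁻¹.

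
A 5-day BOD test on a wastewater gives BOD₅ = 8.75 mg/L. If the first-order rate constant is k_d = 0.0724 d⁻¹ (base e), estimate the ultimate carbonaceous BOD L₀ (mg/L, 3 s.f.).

L₀ ≈ 28.8 mg/L

BOD₅ = L₀(1 − e^(−5k_d)) ⇒ L₀ = BOD₅ / (1 − e^(−5×0.0724))
= 8.75 / (1 − 0.6963) = 8.75 / 0.3037 = 28.81 mg/L.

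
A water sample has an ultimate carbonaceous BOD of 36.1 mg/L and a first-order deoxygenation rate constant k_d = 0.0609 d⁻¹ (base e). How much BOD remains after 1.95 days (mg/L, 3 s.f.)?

L_t = L₀ e^(−k_d t) = 36.1 × e^(−0.0609×1.95) = 36.1 × 0.8880 = 32.06 mg/L.

L ≈ 32.1 mg/L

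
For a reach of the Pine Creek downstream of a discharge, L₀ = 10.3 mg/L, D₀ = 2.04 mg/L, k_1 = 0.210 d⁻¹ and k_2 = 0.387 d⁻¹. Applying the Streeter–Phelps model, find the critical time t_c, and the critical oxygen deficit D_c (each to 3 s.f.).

t_c ≈ 2.42 d; D_c ≈ 3.36 mg/L

t_c = [1/(k_2−k_1)] ln[(k_2/k_1)(1 − D₀(k_2−k_1)/(k_1 L₀))]
= [1/(0.387−0.210)] ln[(0.387/0.210)(1 − 2.04×0.1770/(0.210×10.3))]
= (1/0.1770) ln[1.843 × 0.8331] = 5.650 × ln(1.535) = 5.650 × 0.4287 = 2.422 d.
L(t_c) = L₀ e^(−k_1 t_c) = 10.3 × 0.6013 = 6.194 mg/L, and at the critical point k_2 D_c = k_1 L, so D_c = (0.210/0.387) × 6.194 = 3.361 mg/L.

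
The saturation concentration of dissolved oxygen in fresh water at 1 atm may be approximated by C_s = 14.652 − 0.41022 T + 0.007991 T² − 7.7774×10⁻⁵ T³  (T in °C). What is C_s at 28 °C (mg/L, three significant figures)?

C_s = 14.652 − 0.41022×28 + 0.007991×28² − 7.7774×10⁻⁵×28³ = 7.723 mg/L.

C_s ≈ 7.72 mg/L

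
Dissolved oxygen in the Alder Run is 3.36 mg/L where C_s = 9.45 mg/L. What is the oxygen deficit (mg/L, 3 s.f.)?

D ≈ 6.09 mg/L

D = C_s − C = 9.45 − 3.36 = 6.09 mg/L.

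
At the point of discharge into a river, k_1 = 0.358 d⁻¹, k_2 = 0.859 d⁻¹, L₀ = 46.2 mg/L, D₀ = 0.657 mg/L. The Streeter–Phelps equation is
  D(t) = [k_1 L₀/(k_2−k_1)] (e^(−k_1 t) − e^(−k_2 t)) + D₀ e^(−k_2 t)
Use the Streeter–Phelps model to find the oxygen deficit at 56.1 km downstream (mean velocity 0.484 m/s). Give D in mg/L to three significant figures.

Travel time t = x/v = 56.1 km / (0.484 m/s) = 56100 m / 0.484 m/s = 115900 s = 1.342 d.
k_1 L₀/(k_2−k_1) = 0.358×46.2/(0.859−0.358) = 16.54/0.5010 = 33.01 mg/L.
e^(−k_1 t) = e^(−0.358×1.342) = 0.6186; e^(−k_2 t) = e^(−0.859×1.342) = 0.3159.
D = 33.01 × (0.6186 − 0.3159) + 0.657 × 0.3159 = 9.994 + 0.2075 = 10.20 mg/L.

D ≈ 10.2 mg/L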